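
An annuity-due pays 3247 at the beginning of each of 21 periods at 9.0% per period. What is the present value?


PV_due = PMT * (1-(1+i)^(-n))/i * (1+i)
PV_immediate = 30171.9154
PV_due = 30171.9154 * 1.09
= 32887.3878


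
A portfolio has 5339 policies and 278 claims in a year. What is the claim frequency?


frequency = claims / policies
= 278 / 5339
= 0.0521


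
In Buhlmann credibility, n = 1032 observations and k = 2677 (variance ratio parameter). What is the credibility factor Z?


Z = n / (n + k)
= 1032 / (1032 + 2677)
= 1032 / 3709
= 0.2782


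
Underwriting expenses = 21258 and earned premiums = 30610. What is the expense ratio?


Expense ratio = expenses / premiums
= 21258 / 30610
= 0.6945


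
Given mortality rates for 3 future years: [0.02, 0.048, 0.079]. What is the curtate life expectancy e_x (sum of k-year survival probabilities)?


e_x = sum_{k=1}^{n} k_p_x
k_p_x values:
  1_p_x = 0.98
  2_p_x = 0.93296
  3_p_x = 0.859256
e_x = 2.7722


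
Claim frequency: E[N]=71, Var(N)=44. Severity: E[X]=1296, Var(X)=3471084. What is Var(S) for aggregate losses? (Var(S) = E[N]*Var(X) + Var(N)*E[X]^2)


Var(S) = E[N]*Var(X) + Var(N)*E[X]^2
= 71*3471084 + 44*1296^2
= 246446964 + 73903104
= 3.2035e+08


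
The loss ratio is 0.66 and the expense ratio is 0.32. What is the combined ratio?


Combined ratio = loss ratio + expense ratio
= 0.66 + 0.32
= 0.98


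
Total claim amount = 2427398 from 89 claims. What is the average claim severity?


severity = total / number
= 2427398 / 89
= 27274.1348


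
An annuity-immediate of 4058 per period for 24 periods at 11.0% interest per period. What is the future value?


FV = PMT * ((1+i)^n - 1) / i
= 4058 * ((1.11)^24 - 1) / 0.11
= 4058 * (12.239157 - 1) / 0.11
= 414622.7036


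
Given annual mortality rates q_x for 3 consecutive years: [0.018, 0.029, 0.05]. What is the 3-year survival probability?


p_k = 1 - q_k for each year
Survival = product of (1 - q_k)
= 0.982 * 0.971 * 0.95
= 0.9058


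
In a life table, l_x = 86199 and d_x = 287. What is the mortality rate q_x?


q_x = d_x / l_x
= 287 / 86199
= 0.0033


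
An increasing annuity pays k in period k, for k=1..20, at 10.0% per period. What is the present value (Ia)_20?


(Ia)_n = sum_{k=1}^{n} k * v^k, v = 1/(1+i)
v = 0.909091
Sum computed term by term:
(Ia)_20 = 63.9205


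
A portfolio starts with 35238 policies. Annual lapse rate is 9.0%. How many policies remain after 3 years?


remaining = initial * (1 - lapse)^years
= 35238 * (1 - 0.09)^3
= 35238 * 0.753571
= 26554.3349


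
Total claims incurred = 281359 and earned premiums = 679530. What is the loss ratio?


Loss ratio = claims / premiums
= 281359 / 679530
= 0.414


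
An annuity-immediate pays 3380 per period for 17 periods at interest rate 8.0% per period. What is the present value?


PV = PMT * (1 - (1+i)^(-n)) / i
= 3380 * (1 - (1+0.08)^(-17)) / 0.08
= 3380 * (1 - 0.270269) / 0.08
= 3380 * 9.121638
= 30831.1368


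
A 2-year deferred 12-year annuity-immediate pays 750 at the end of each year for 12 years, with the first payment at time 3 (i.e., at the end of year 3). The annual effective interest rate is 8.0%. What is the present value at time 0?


PV at time 2 of the 12-year annuity-immediate:
a_n = 750 * (1-(1+0.08)^(-12))/0.08 = 5652.0585
Discount back 2 years to time 0:
PV = 5652.0585 * (1+0.08)^(-2)
= 5652.0585 * 0.857339
= 4845.7292


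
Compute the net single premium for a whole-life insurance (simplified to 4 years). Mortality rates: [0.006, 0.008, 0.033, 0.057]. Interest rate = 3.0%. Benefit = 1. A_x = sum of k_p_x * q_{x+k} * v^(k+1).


v = 0.970874
Year 0: k_p_x=1.0, q=0.006, term=0.005825
Year 1: k_p_x=0.994, q=0.008, term=0.007496
Year 2: k_p_x=0.986048, q=0.033, term=0.029778
Year 3: k_p_x=0.953508, q=0.057, term=0.048289
A_x = 0.0914


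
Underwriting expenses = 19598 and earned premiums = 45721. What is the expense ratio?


Expense ratio = expenses / premiums
= 19598 / 45721
= 0.4286


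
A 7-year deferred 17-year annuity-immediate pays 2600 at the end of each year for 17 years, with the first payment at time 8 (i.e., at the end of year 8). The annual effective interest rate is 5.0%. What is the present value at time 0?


PV at time 7 of the 17-year annuity-immediate:
a_n = 2600 * (1-(1+0.05)^(-17))/0.05 = 29312.5722
Discount back 7 years to time 0:
PV = 29312.5722 * (1+0.05)^(-7)
= 29312.5722 * 0.710681
= 20831.8978


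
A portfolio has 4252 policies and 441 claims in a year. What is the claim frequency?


frequency = claims / policies
= 441 / 4252
= 0.1037


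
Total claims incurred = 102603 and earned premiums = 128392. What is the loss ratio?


Loss ratio = claims / premiums
= 102603 / 128392
= 0.7991


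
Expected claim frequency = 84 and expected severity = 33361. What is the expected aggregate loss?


E[S] = E[N] * E[X]
= 84 * 33361
= 2.8023e+06


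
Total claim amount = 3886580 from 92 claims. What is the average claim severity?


severity = total / number
= 3886580 / 92
= 42245.4348


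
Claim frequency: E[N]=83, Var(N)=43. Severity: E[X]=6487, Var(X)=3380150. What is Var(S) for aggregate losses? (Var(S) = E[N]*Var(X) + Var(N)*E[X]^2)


Var(S) = E[N]*Var(X) + Var(N)*E[X]^2
= 83*3380150 + 43*6487^2
= 280552450 + 1809490267
= 2.0900e+09


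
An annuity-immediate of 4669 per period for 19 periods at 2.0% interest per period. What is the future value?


FV = PMT * ((1+i)^n - 1) / i
= 4669 * ((1.02)^19 - 1) / 0.02
= 4669 * (1.456811 - 1) / 0.02
= 106642.5682


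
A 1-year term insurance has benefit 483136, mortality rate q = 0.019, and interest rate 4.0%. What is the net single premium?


NSP = benefit * q * v
v = 1/(1+i) = 0.961538
NSP = 483136 * 0.019 * 0.961538
= 8826.5231


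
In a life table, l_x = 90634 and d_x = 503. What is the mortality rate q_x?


q_x = d_x / l_x
= 503 / 90634
= 0.0055


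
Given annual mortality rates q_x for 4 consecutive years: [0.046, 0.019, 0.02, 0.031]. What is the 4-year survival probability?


p_k = 1 - q_k for each year
Survival = product of (1 - q_k)
= 0.954 * 0.981 * 0.98 * 0.969
= 0.8887


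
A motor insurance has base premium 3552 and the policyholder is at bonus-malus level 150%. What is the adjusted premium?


adjusted = base * BM_level / 100
= 3552 * 150 / 100
= 3552 * 1.5
= 5328.0


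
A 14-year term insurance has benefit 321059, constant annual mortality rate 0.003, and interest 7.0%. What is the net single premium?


NSP = benefit * sum_{k=0}^{n-1} k_p_x * q * v^(k+1)
With constant q=0.003, v=0.934579
Sum = 0.025815
NSP = 321059 * 0.025815
= 8288.0357


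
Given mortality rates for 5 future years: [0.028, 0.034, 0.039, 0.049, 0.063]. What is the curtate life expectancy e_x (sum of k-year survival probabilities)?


e_x = sum_{k=1}^{n} k_p_x
k_p_x values:
  1_p_x = 0.972
  2_p_x = 0.938952
  3_p_x = 0.902333
  4_p_x = 0.858119
  5_p_x = 0.804057
e_x = 4.4755


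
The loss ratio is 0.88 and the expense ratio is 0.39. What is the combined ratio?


Combined ratio = loss ratio + expense ratio
= 0.88 + 0.39
= 1.27


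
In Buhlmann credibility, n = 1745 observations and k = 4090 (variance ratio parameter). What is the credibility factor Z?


Z = n / (n + k)
= 1745 / (1745 + 4090)
= 1745 / 5835
= 0.2991


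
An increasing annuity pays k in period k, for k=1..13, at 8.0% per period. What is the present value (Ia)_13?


(Ia)_n = sum_{k=1}^{n} k * v^k, v = 1/(1+i)
v = 0.925926
Sum computed term by term:
(Ia)_13 = 46.9501


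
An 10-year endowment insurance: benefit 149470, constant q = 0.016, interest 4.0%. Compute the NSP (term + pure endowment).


Term component = 18152.7698
Pure endowment = 10_p_x * v^10 * benefit = 0.851042 * 0.675564 * 149470 = 85935.3056
NSP = 104088.0754


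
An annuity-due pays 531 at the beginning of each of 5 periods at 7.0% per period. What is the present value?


PV_due = PMT * (1-(1+i)^(-n))/i * (1+i)
PV_immediate = 2177.2048
PV_due = 2177.2048 * 1.07
= 2329.6092


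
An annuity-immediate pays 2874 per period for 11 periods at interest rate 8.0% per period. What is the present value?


PV = PMT * (1 - (1+i)^(-n)) / i
= 2874 * (1 - (1+0.08)^(-11)) / 0.08
= 2874 * (1 - 0.428883) / 0.08
= 2874 * 7.138964
= 20517.3833


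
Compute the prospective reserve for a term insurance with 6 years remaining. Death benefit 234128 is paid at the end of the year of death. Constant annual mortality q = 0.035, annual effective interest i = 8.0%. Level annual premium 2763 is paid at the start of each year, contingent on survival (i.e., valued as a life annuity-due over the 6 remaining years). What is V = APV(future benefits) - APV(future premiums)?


v = 1/(1+i) = 0.925926
APV(future benefits) per unit = sum_{k=0}^{5} k_p_x * q * v^(k+1) = 0.149469
APV(future benefits) = 234128 * 0.149469 = 34994.9195
Life annuity-due factor ä_{x:6} = sum_{k=0}^{5} k_p_x * v^k = 4.612192
APV(future premiums) = 2763 * 4.612192 = 12743.4858
V = 34994.9195 - 12743.4858
= 22251.4337


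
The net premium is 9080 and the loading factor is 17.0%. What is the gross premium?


Gross = net * (1 + loading)
= 9080 * (1 + 0.17)
= 9080 * 1.17
= 10623.6


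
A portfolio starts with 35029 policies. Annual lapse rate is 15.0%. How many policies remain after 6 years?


remaining = initial * (1 - lapse)^years
= 35029 * (1 - 0.15)^6
= 35029 * 0.37715
= 13211.1704


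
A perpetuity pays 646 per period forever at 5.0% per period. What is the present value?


PV = PMT / i
= 646 / 0.05
= 12920.0


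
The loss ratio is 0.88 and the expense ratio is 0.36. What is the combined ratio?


Combined ratio = loss ratio + expense ratio
= 0.88 + 0.36
= 1.24


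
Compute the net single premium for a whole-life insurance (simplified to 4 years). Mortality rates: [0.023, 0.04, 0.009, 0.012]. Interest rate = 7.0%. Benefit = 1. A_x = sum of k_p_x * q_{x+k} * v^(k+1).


v = 0.934579
Year 0: k_p_x=1.0, q=0.023, term=0.021495
Year 1: k_p_x=0.977, q=0.04, term=0.034134
Year 2: k_p_x=0.93792, q=0.009, term=0.006891
Year 3: k_p_x=0.929479, q=0.012, term=0.008509
A_x = 0.071


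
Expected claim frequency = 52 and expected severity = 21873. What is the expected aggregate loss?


E[S] = E[N] * E[X]
= 52 * 21873
= 1.1374e+06


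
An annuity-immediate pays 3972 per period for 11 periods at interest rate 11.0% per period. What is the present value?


PV = PMT * (1 - (1+i)^(-n)) / i
= 3972 * (1 - (1+0.11)^(-11)) / 0.11
= 3972 * (1 - 0.317283) / 0.11
= 3972 * 6.206515
= 24652.2789


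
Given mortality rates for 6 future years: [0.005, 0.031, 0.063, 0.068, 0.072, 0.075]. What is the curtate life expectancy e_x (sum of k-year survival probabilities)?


e_x = sum_{k=1}^{n} k_p_x
k_p_x values:
  1_p_x = 0.995
  2_p_x = 0.964155
  3_p_x = 0.903413
  4_p_x = 0.841981
  5_p_x = 0.781358
  6_p_x = 0.722757
e_x = 5.2087


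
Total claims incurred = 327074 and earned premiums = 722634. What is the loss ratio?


Loss ratio = claims / premiums
= 327074 / 722634
= 0.4526


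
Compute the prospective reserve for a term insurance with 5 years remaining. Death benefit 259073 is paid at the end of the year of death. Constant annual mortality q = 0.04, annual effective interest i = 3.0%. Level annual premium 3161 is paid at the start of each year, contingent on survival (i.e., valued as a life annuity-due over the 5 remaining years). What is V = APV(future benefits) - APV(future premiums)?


v = 1/(1+i) = 0.970874
APV(future benefits) per unit = sum_{k=0}^{4} k_p_x * q * v^(k+1) = 0.169516
APV(future benefits) = 259073 * 0.169516 = 43916.9222
Life annuity-due factor ä_{x:5} = sum_{k=0}^{4} k_p_x * v^k = 4.365027
APV(future premiums) = 3161 * 4.365027 = 13797.8517
V = 43916.9222 - 13797.8517
= 30119.0706


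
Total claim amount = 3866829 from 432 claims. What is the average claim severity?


severity = total / number
= 3866829 / 432
= 8950.9931


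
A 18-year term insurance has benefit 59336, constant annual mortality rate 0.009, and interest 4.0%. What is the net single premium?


NSP = benefit * sum_{k=0}^{n-1} k_p_x * q * v^(k+1)
With constant q=0.009, v=0.961538
Sum = 0.106624
NSP = 59336 * 0.106624
= 6326.6159


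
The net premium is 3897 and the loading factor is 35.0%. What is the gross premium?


Gross = net * (1 + loading)
= 3897 * (1 + 0.35)
= 3897 * 1.35
= 5260.95


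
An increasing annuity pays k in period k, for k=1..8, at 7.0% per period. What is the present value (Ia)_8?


(Ia)_n = sum_{k=1}^{n} k * v^k, v = 1/(1+i)
v = 0.934579
Sum computed term by term:
(Ia)_8 = 24.7602


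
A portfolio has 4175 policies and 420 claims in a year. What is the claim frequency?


frequency = claims / policies
= 420 / 4175
= 0.1006


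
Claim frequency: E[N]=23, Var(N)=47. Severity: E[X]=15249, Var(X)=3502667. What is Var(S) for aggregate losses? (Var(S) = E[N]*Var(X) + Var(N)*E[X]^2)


Var(S) = E[N]*Var(X) + Var(N)*E[X]^2
= 23*3502667 + 47*15249^2
= 80561341 + 10929004047
= 1.1010e+10


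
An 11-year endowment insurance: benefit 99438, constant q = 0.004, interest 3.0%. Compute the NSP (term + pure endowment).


Term component = 3611.7882
Pure endowment = 11_p_x * v^11 * benefit = 0.95687 * 0.722421 * 99438 = 68737.8006
NSP = 72349.5887


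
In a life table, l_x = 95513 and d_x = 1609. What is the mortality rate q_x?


q_x = d_x / l_x
= 1609 / 95513
= 0.0168


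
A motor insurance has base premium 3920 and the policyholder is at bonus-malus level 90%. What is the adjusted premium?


adjusted = base * BM_level / 100
= 3920 * 90 / 100
= 3920 * 0.9
= 3528.0


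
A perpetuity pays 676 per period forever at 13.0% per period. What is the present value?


PV = PMT / i
= 676 / 0.13
= 5200.0


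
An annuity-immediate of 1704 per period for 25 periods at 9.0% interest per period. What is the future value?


FV = PMT * ((1+i)^n - 1) / i
= 1704 * ((1.09)^25 - 1) / 0.09
= 1704 * (8.623081 - 1) / 0.09
= 144330.3272


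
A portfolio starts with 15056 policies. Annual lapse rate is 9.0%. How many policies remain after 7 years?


remaining = initial * (1 - lapse)^years
= 15056 * (1 - 0.09)^7
= 15056 * 0.516761
= 7780.3539


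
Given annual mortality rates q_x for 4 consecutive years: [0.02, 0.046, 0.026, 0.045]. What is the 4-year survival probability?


p_k = 1 - q_k for each year
Survival = product of (1 - q_k)
= 0.98 * 0.954 * 0.974 * 0.955
= 0.8696


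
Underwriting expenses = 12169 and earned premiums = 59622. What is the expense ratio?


Expense ratio = expenses / premiums
= 12169 / 59622
= 0.2041


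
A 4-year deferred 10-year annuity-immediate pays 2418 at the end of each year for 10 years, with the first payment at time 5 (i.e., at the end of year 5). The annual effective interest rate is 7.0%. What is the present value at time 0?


PV at time 4 of the 10-year annuity-immediate:
a_n = 2418 * (1-(1+0.07)^(-10))/0.07 = 16983.0202
Discount back 4 years to time 0:
PV = 16983.0202 * (1+0.07)^(-4)
= 16983.0202 * 0.762895
= 12956.2648


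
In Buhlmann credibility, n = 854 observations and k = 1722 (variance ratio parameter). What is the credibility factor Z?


Z = n / (n + k)
= 854 / (854 + 1722)
= 854 / 2576
= 0.3315


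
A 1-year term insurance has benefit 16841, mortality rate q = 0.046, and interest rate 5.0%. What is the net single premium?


NSP = benefit * q * v
v = 1/(1+i) = 0.952381
NSP = 16841 * 0.046 * 0.952381
= 737.7962


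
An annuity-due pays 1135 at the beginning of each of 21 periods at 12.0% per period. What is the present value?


PV_due = PMT * (1-(1+i)^(-n))/i * (1+i)
PV_immediate = 8582.8737
PV_due = 8582.8737 * 1.12
= 9612.8185


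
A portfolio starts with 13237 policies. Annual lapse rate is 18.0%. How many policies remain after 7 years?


remaining = initial * (1 - lapse)^years
= 13237 * (1 - 0.18)^7
= 13237 * 0.249285
= 3299.7918


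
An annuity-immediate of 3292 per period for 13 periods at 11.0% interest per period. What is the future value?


FV = PMT * ((1+i)^n - 1) / i
= 3292 * ((1.11)^13 - 1) / 0.11
= 3292 * (3.88328 - 1) / 0.11
= 86288.7118


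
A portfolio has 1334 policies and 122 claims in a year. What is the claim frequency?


frequency = claims / policies
= 122 / 1334
= 0.0915


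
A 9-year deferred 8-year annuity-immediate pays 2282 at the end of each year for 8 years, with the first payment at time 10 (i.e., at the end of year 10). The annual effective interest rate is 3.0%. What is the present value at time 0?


PV at time 9 of the 8-year annuity-immediate:
a_n = 2282 * (1-(1+0.03)^(-8))/0.03 = 16018.9376
Discount back 9 years to time 0:
PV = 16018.9376 * (1+0.03)^(-9)
= 16018.9376 * 0.766417
= 12277.1818


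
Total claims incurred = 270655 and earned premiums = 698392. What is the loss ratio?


Loss ratio = claims / premiums
= 270655 / 698392
= 0.3875


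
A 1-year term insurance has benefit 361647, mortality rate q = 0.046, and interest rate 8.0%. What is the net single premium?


NSP = benefit * q * v
v = 1/(1+i) = 0.925926
NSP = 361647 * 0.046 * 0.925926
= 15403.4833


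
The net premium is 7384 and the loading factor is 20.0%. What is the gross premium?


Gross = net * (1 + loading)
= 7384 * (1 + 0.2)
= 7384 * 1.2
= 8860.8


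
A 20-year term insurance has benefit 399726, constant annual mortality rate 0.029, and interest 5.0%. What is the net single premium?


NSP = benefit * sum_{k=0}^{n-1} k_p_x * q * v^(k+1)
With constant q=0.029, v=0.952381
Sum = 0.290287
NSP = 399726 * 0.290287
= 116035.317


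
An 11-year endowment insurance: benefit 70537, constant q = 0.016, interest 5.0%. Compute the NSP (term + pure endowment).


Term component = 8727.3466
Pure endowment = 11_p_x * v^11 * benefit = 0.837425 * 0.584679 * 70537 = 34536.6952
NSP = 43264.0418


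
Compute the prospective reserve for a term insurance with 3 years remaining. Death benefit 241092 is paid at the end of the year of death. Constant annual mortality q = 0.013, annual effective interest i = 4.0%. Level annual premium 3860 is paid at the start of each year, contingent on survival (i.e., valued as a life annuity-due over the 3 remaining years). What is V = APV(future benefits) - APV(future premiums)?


v = 1/(1+i) = 0.961538
APV(future benefits) per unit = sum_{k=0}^{2} k_p_x * q * v^(k+1) = 0.035621
APV(future benefits) = 241092 * 0.035621 = 8588.036
Life annuity-due factor ä_{x:3} = sum_{k=0}^{2} k_p_x * v^k = 2.849712
APV(future premiums) = 3860 * 2.849712 = 10999.8901
V = 8588.036 - 10999.8901
= -2411.8541


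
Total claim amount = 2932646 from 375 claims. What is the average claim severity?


severity = total / number
= 2932646 / 375
= 7820.3893


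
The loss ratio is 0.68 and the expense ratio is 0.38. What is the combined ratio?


Combined ratio = loss ratio + expense ratio
= 0.68 + 0.38
= 1.06


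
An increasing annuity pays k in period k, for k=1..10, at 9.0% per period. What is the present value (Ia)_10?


(Ia)_n = sum_{k=1}^{n} k * v^k, v = 1/(1+i)
v = 0.917431
Sum computed term by term:
(Ia)_10 = 30.7904


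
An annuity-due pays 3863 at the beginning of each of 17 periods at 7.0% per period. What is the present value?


PV_due = PMT * (1-(1+i)^(-n))/i * (1+i)
PV_immediate = 37715.3304
PV_due = 37715.3304 * 1.07
= 40355.4036


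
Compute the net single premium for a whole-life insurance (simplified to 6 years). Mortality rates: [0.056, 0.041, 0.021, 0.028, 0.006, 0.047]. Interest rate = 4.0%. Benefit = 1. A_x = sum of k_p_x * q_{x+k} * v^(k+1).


v = 0.961538
Year 0: k_p_x=1.0, q=0.056, term=0.053846
Year 1: k_p_x=0.944, q=0.041, term=0.035784
Year 2: k_p_x=0.905296, q=0.021, term=0.016901
Year 3: k_p_x=0.886285, q=0.028, term=0.021213
Year 4: k_p_x=0.861469, q=0.006, term=0.004248
Year 5: k_p_x=0.8563, q=0.047, term=0.031807
A_x = 0.1638


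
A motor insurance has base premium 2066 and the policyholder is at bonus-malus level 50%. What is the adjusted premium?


adjusted = base * BM_level / 100
= 2066 * 50 / 100
= 2066 * 0.5
= 1033.0


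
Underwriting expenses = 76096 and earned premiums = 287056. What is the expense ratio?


Expense ratio = expenses / premiums
= 76096 / 287056
= 0.2651


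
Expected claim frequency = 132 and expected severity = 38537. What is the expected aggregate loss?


E[S] = E[N] * E[X]
= 132 * 38537
= 5.0869e+06


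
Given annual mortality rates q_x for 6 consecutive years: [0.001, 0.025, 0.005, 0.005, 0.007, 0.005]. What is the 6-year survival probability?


p_k = 1 - q_k for each year
Survival = product of (1 - q_k)
= 0.999 * 0.975 * 0.995 * 0.995 * 0.993 * 0.995
= 0.9528


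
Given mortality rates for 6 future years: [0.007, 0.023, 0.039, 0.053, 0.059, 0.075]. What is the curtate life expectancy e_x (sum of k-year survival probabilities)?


e_x = sum_{k=1}^{n} k_p_x
k_p_x values:
  1_p_x = 0.993
  2_p_x = 0.970161
  3_p_x = 0.932325
  4_p_x = 0.882912
  5_p_x = 0.83082
  6_p_x = 0.768508
e_x = 5.3777


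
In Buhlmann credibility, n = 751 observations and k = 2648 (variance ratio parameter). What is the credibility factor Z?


Z = n / (n + k)
= 751 / (751 + 2648)
= 751 / 3399
= 0.2209


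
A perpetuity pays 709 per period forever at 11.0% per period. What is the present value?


PV = PMT / i
= 709 / 0.11
= 6445.4545


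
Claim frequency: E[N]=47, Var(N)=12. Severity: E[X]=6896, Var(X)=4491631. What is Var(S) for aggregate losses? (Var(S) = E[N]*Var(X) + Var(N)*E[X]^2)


Var(S) = E[N]*Var(X) + Var(N)*E[X]^2
= 47*4491631 + 12*6896^2
= 211106657 + 570657792
= 7.8176e+08


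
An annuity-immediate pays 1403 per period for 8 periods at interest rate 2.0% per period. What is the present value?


PV = PMT * (1 - (1+i)^(-n)) / i
= 1403 * (1 - (1+0.02)^(-8)) / 0.02
= 1403 * (1 - 0.85349) / 0.02
= 1403 * 7.325481
= 10277.6505


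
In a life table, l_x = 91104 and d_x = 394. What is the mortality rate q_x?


q_x = d_x / l_x
= 394 / 91104
= 0.0043


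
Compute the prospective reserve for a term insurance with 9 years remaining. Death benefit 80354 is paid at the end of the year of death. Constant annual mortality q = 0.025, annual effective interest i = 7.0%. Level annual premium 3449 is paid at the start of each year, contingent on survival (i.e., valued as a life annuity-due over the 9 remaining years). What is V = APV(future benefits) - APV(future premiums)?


v = 1/(1+i) = 0.934579
APV(future benefits) per unit = sum_{k=0}^{8} k_p_x * q * v^(k+1) = 0.149184
APV(future benefits) = 80354 * 0.149184 = 11987.5616
Life annuity-due factor ä_{x:9} = sum_{k=0}^{8} k_p_x * v^k = 6.385091
APV(future premiums) = 3449 * 6.385091 = 22022.1803
V = 11987.5616 - 22022.1803
= -10034.6187


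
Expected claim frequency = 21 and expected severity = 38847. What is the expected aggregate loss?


E[S] = E[N] * E[X]
= 21 * 38847
= 815787


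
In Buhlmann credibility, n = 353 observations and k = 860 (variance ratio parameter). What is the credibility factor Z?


Z = n / (n + k)
= 353 / (353 + 860)
= 353 / 1213
= 0.291


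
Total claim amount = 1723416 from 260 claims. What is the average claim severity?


severity = total / number
= 1723416 / 260
= 6628.5231


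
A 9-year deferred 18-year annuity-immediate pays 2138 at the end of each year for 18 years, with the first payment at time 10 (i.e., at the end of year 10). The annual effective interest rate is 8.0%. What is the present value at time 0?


PV at time 9 of the 18-year annuity-immediate:
a_n = 2138 * (1-(1+0.08)^(-18))/0.08 = 20037.0947
Discount back 9 years to time 0:
PV = 20037.0947 * (1+0.08)^(-9)
= 20037.0947 * 0.500249
= 10023.5359


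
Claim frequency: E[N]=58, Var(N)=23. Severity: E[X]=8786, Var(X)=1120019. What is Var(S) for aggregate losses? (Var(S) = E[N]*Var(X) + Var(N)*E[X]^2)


Var(S) = E[N]*Var(X) + Var(N)*E[X]^2
= 58*1120019 + 23*8786^2
= 64961102 + 1775457308
= 1.8404e+09


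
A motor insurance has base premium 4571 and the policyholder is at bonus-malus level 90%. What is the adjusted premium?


adjusted = base * BM_level / 100
= 4571 * 90 / 100
= 4571 * 0.9
= 4113.9


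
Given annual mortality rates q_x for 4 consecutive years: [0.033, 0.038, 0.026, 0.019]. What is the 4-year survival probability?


p_k = 1 - q_k for each year
Survival = product of (1 - q_k)
= 0.967 * 0.962 * 0.974 * 0.981
= 0.8889


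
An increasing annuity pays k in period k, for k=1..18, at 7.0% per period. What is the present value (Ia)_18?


(Ia)_n = sum_{k=1}^{n} k * v^k, v = 1/(1+i)
v = 0.934579
Sum computed term by term:
(Ia)_18 = 77.681


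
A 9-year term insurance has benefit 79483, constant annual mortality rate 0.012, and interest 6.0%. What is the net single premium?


NSP = benefit * sum_{k=0}^{n-1} k_p_x * q * v^(k+1)
With constant q=0.012, v=0.943396
Sum = 0.078174
NSP = 79483 * 0.078174
= 6213.4849


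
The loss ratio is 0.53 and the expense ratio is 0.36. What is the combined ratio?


Combined ratio = loss ratio + expense ratio
= 0.53 + 0.36
= 0.89


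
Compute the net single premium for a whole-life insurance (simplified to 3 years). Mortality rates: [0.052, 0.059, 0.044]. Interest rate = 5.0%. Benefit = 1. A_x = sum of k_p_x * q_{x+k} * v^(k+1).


v = 0.952381
Year 0: k_p_x=1.0, q=0.052, term=0.049524
Year 1: k_p_x=0.948, q=0.059, term=0.050732
Year 2: k_p_x=0.892068, q=0.044, term=0.033906
A_x = 0.1342


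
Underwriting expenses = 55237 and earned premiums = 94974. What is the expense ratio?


Expense ratio = expenses / premiums
= 55237 / 94974
= 0.5816


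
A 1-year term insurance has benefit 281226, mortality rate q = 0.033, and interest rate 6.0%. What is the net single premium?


NSP = benefit * q * v
v = 1/(1+i) = 0.943396
NSP = 281226 * 0.033 * 0.943396
= 8755.1491


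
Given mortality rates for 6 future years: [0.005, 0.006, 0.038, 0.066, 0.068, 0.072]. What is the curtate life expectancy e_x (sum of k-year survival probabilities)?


e_x = sum_{k=1}^{n} k_p_x
k_p_x values:
  1_p_x = 0.995
  2_p_x = 0.98903
  3_p_x = 0.951447
  4_p_x = 0.888651
  5_p_x = 0.828223
  6_p_x = 0.768591
e_x = 5.4209


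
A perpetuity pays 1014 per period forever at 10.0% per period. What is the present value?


PV = PMT / i
= 1014 / 0.1
= 10140.0


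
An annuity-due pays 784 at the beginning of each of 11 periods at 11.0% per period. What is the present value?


PV_due = PMT * (1-(1+i)^(-n))/i * (1+i)
PV_immediate = 4865.908
PV_due = 4865.908 * 1.11
= 5401.1579


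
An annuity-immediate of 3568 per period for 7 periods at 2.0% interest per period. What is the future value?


FV = PMT * ((1+i)^n - 1) / i
= 3568 * ((1.02)^7 - 1) / 0.02
= 3568 * (1.148686 - 1) / 0.02
= 26525.5231


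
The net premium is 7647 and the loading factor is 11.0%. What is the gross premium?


Gross = net * (1 + loading)
= 7647 * (1 + 0.11)
= 7647 * 1.11
= 8488.17


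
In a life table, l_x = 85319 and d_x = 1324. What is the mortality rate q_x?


q_x = d_x / l_x
= 1324 / 85319
= 0.0155


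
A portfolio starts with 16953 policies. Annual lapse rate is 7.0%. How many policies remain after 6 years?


remaining = initial * (1 - lapse)^years
= 16953 * (1 - 0.07)^6
= 16953 * 0.64699
= 10968.4246


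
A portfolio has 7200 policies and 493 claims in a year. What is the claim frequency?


frequency = claims / policies
= 493 / 7200
= 0.0685


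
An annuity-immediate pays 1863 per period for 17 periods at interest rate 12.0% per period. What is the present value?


PV = PMT * (1 - (1+i)^(-n)) / i
= 1863 * (1 - (1+0.12)^(-17)) / 0.12
= 1863 * (1 - 0.145644) / 0.12
= 1863 * 7.11963
= 13263.8716


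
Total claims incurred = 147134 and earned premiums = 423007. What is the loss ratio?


Loss ratio = claims / premiums
= 147134 / 423007
= 0.3478


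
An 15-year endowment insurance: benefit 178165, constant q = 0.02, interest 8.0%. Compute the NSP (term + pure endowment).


Term component = 27336.6476
Pure endowment = 15_p_x * v^15 * benefit = 0.738569 * 0.315242 * 178165 = 41481.762
NSP = 68818.4096


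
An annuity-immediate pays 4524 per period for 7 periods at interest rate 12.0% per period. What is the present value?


PV = PMT * (1 - (1+i)^(-n)) / i
= 4524 * (1 - (1+0.12)^(-7)) / 0.12
= 4524 * (1 - 0.452349) / 0.12
= 4524 * 4.563757
= 20646.4346


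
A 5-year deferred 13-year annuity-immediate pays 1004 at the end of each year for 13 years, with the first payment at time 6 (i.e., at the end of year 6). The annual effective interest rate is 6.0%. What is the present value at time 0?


PV at time 5 of the 13-year annuity-immediate:
a_n = 1004 * (1-(1+0.06)^(-13))/0.06 = 8888.0937
Discount back 5 years to time 0:
PV = 8888.0937 * (1+0.06)^(-5)
= 8888.0937 * 0.747258
= 6641.7007


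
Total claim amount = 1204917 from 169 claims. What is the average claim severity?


severity = total / number
= 1204917 / 169
= 7129.6864


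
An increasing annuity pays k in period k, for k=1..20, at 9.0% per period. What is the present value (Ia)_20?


(Ia)_n = sum_{k=1}^{n} k * v^k, v = 1/(1+i)
v = 0.917431
Sum computed term by term:
(Ia)_20 = 70.9055


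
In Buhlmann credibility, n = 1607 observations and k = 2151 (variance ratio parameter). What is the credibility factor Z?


Z = n / (n + k)
= 1607 / (1607 + 2151)
= 1607 / 3758
= 0.4276


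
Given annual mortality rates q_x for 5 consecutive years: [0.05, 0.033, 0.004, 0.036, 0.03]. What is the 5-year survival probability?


p_k = 1 - q_k for each year
Survival = product of (1 - q_k)
= 0.95 * 0.967 * 0.996 * 0.964 * 0.97
= 0.8556


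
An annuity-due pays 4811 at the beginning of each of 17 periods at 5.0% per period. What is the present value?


PV_due = PMT * (1-(1+i)^(-n))/i * (1+i)
PV_immediate = 54239.5327
PV_due = 54239.5327 * 1.05
= 56951.5094


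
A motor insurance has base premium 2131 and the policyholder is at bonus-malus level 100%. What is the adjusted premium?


adjusted = base * BM_level / 100
= 2131 * 100 / 100
= 2131 * 1.0
= 2131.0


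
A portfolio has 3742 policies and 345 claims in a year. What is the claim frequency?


frequency = claims / policies
= 345 / 3742
= 0.0922


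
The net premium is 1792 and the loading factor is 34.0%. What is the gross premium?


Gross = net * (1 + loading)
= 1792 * (1 + 0.34)
= 1792 * 1.34
= 2401.28


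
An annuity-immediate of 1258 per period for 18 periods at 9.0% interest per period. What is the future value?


FV = PMT * ((1+i)^n - 1) / i
= 1258 * ((1.09)^18 - 1) / 0.09
= 1258 * (4.71712 - 1) / 0.09
= 51957.0832


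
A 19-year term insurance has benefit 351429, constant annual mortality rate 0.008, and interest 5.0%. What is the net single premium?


NSP = benefit * sum_{k=0}^{n-1} k_p_x * q * v^(k+1)
With constant q=0.008, v=0.952381
Sum = 0.091073
NSP = 351429 * 0.091073
= 32005.579


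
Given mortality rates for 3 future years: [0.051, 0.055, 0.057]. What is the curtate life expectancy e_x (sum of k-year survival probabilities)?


e_x = sum_{k=1}^{n} k_p_x
k_p_x values:
  1_p_x = 0.949
  2_p_x = 0.896805
  3_p_x = 0.845687
e_x = 2.6915


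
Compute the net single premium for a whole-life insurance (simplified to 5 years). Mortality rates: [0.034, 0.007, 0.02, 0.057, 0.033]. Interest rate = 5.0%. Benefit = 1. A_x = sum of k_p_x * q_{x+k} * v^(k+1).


v = 0.952381
Year 0: k_p_x=1.0, q=0.034, term=0.032381
Year 1: k_p_x=0.966, q=0.007, term=0.006133
Year 2: k_p_x=0.959238, q=0.02, term=0.016573
Year 3: k_p_x=0.940053, q=0.057, term=0.044083
Year 4: k_p_x=0.88647, q=0.033, term=0.022921
A_x = 0.1221


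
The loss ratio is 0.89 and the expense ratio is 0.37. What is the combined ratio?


Combined ratio = loss ratio + expense ratio
= 0.89 + 0.37
= 1.26


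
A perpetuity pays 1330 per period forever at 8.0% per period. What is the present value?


PV = PMT / i
= 1330 / 0.08
= 16625.0


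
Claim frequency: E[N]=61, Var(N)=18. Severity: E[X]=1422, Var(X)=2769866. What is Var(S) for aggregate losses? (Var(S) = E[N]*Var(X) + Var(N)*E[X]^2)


Var(S) = E[N]*Var(X) + Var(N)*E[X]^2
= 61*2769866 + 18*1422^2
= 168961826 + 36397512
= 2.0536e+08


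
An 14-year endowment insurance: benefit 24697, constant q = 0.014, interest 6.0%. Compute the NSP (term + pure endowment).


Term component = 2975.9783
Pure endowment = 14_p_x * v^14 * benefit = 0.820875 * 0.442301 * 24697 = 8966.8292
NSP = 11942.8075


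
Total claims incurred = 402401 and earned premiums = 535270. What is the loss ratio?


Loss ratio = claims / premiums
= 402401 / 535270
= 0.7518


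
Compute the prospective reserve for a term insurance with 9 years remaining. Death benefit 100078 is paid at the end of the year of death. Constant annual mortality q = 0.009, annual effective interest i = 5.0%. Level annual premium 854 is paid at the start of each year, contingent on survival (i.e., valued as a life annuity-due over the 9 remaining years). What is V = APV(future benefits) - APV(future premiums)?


v = 1/(1+i) = 0.952381
APV(future benefits) per unit = sum_{k=0}^{8} k_p_x * q * v^(k+1) = 0.061896
APV(future benefits) = 100078 * 0.061896 = 6194.4432
Life annuity-due factor ä_{x:9} = sum_{k=0}^{8} k_p_x * v^k = 7.221218
APV(future premiums) = 854 * 7.221218 = 6166.9201
V = 6194.4432 - 6166.9201
= 27.5232


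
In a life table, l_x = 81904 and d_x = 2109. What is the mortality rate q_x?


q_x = d_x / l_x
= 2109 / 81904
= 0.0257


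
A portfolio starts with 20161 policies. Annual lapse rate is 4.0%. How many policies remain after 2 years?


remaining = initial * (1 - lapse)^years
= 20161 * (1 - 0.04)^2
= 20161 * 0.9216
= 18580.3776


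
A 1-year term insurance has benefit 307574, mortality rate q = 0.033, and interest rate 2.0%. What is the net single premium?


NSP = benefit * q * v
v = 1/(1+i) = 0.980392
NSP = 307574 * 0.033 * 0.980392
= 9950.9235


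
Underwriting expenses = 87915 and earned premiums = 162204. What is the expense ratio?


Expense ratio = expenses / premiums
= 87915 / 162204
= 0.542


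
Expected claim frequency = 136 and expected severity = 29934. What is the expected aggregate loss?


E[S] = E[N] * E[X]
= 136 * 29934
= 4.0710e+06


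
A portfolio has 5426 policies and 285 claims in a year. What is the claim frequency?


frequency = claims / policies
= 285 / 5426
= 0.0525


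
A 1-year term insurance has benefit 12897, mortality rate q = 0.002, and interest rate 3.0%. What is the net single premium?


NSP = benefit * q * v
v = 1/(1+i) = 0.970874
NSP = 12897 * 0.002 * 0.970874
= 25.0427


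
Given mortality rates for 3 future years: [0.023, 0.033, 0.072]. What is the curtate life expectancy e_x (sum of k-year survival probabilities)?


e_x = sum_{k=1}^{n} k_p_x
k_p_x values:
  1_p_x = 0.977
  2_p_x = 0.944759
  3_p_x = 0.876736
e_x = 2.7985


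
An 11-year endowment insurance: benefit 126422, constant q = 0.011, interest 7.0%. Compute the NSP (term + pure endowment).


Term component = 9946.2453
Pure endowment = 11_p_x * v^11 * benefit = 0.88544 * 0.475093 * 126422 = 53181.4666
NSP = 63127.7119


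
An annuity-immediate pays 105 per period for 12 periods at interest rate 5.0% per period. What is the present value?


PV = PMT * (1 - (1+i)^(-n)) / i
= 105 * (1 - (1+0.05)^(-12)) / 0.05
= 105 * (1 - 0.556837) / 0.05
= 105 * 8.863252
= 930.6414


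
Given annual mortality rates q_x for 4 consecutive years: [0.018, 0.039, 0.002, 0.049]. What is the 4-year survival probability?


p_k = 1 - q_k for each year
Survival = product of (1 - q_k)
= 0.982 * 0.961 * 0.998 * 0.951
= 0.8957


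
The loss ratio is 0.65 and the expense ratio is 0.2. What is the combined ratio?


Combined ratio = loss ratio + expense ratio
= 0.65 + 0.2
= 0.85


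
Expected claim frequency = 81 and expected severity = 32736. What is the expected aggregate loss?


E[S] = E[N] * E[X]
= 81 * 32736
= 2.6516e+06


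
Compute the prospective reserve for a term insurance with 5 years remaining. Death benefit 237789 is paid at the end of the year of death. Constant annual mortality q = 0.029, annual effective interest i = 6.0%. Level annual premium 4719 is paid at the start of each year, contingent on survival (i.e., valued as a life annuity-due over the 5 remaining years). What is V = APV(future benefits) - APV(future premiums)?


v = 1/(1+i) = 0.943396
APV(future benefits) per unit = sum_{k=0}^{4} k_p_x * q * v^(k+1) = 0.115671
APV(future benefits) = 237789 * 0.115671 = 27505.2242
Life annuity-due factor ä_{x:5} = sum_{k=0}^{4} k_p_x * v^k = 4.227964
APV(future premiums) = 4719 * 4.227964 = 19951.7628
V = 27505.2242 - 19951.7628
= 7553.4614


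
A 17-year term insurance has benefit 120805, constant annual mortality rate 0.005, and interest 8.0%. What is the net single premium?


NSP = benefit * sum_{k=0}^{n-1} k_p_x * q * v^(k+1)
With constant q=0.005, v=0.925926
Sum = 0.044224
NSP = 120805 * 0.044224
= 5342.4773


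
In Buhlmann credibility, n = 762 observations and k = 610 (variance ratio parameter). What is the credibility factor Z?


Z = n / (n + k)
= 762 / (762 + 610)
= 762 / 1372
= 0.5554


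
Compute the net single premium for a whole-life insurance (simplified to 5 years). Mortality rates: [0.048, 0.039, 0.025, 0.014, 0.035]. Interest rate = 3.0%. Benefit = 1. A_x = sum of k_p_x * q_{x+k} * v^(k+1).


v = 0.970874
Year 0: k_p_x=1.0, q=0.048, term=0.046602
Year 1: k_p_x=0.952, q=0.039, term=0.034997
Year 2: k_p_x=0.914872, q=0.025, term=0.020931
Year 3: k_p_x=0.892, q=0.014, term=0.011095
Year 4: k_p_x=0.879512, q=0.035, term=0.026554
A_x = 0.1402


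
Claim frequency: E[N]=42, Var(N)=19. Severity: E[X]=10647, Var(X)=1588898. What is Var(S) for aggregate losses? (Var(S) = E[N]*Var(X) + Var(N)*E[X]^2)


Var(S) = E[N]*Var(X) + Var(N)*E[X]^2
= 42*1588898 + 19*10647^2
= 66733716 + 2153813571
= 2.2205e+09


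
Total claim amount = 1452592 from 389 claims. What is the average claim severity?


severity = total / number
= 1452592 / 389
= 3734.1697


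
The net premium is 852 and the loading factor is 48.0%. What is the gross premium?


Gross = net * (1 + loading)
= 852 * (1 + 0.48)
= 852 * 1.48
= 1260.96


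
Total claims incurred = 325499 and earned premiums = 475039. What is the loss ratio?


Loss ratio = claims / premiums
= 325499 / 475039
= 0.6852


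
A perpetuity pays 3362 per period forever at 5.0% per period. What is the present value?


PV = PMT / i
= 3362 / 0.05
= 67240.0


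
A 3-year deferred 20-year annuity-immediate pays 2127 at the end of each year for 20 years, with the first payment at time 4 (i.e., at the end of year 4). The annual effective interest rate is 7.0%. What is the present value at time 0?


PV at time 3 of the 20-year annuity-immediate:
a_n = 2127 * (1-(1+0.07)^(-20))/0.07 = 22533.4683
Discount back 3 years to time 0:
PV = 22533.4683 * (1+0.07)^(-3)
= 22533.4683 * 0.816298
= 18394.0223


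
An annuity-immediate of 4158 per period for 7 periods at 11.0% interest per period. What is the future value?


FV = PMT * ((1+i)^n - 1) / i
= 4158 * ((1.11)^7 - 1) / 0.11
= 4158 * (2.07616 - 1) / 0.11
= 40678.8538


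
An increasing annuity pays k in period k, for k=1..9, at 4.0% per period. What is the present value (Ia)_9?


(Ia)_n = sum_{k=1}^{n} k * v^k, v = 1/(1+i)
v = 0.961538
Sum computed term by term:
(Ia)_9 = 35.2366


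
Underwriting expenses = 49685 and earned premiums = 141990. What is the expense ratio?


Expense ratio = expenses / premiums
= 49685 / 141990
= 0.3499


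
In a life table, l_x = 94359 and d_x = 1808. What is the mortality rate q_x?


q_x = d_x / l_x
= 1808 / 94359
= 0.0192


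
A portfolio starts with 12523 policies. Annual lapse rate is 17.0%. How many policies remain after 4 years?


remaining = initial * (1 - lapse)^years
= 12523 * (1 - 0.17)^4
= 12523 * 0.474583
= 5943.2055
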